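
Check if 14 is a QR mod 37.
By Euler's criterion: 14^{18} ≡ 36 (mod 37). Since this equals -1 (≡ 36), 14 is not a QR.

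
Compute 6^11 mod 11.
Using Fermat: 6^{10} ≡ 1 (mod 11). 11 ≡ 1 (mod 10). So 6^{11} ≡ 6^{1} ≡ 6 (mod 11)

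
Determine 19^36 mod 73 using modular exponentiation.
By repeated squaring mod 73: 19^{1}≡19, 19^{2}≡69, 19^{4}≡16, 19^{8}≡37, 19^{16}≡55, 19^{32}≡32. Then 19^{36} = 19^{32+4} ≡ 32 × 16 ≡ 1 mod 73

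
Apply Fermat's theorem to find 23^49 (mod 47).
By Fermat: 23^{46} ≡ 1 (mod 47). So 23^{49} = 23^{46} · 23^{3} ≡ 23^{3} ≡ 41 (mod 47)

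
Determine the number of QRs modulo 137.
For prime 137, there are (p-1)/2 = (137-1)/2 = 68 quadratic residues (excluding 0).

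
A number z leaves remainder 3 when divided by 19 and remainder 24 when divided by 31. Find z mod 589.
M = 19 × 31 = 589. M₁ = 31, y₁ ≡ 8 mod 19. M₂ = 19, y₂ ≡ 18 mod 31. z = 3×31×8 + 24×19×18 ≡ 117 mod 589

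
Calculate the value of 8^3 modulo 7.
8^{3} = 512 ≡ 1 (mod 7)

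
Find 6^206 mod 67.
Using Fermat: 6^{66} ≡ 1 mod 67. 206 ≡ 8 mod 66. So 6^{206} ≡ 6^{8} ≡ 60 mod 67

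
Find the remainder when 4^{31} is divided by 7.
By Fermat: 4^{6} ≡ 1 (mod 7). 31 = 5×6 + 1. So 4^{31} ≡ 4^{1} ≡ 4 (mod 7)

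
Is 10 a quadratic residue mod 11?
By Euler's criterion: 10^{5} ≡ 10 mod 11. Since this equals -1 (≡ 10), 10 is not a QR.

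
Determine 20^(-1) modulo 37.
Since 37 is prime, by Fermat 20^(-1) ≡ 20^{35} ≡ 13 mod 37. Verify: 20 × 13 = 260 ≡ 1 mod 37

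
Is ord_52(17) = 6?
Powers of 17 mod 52: 17^1≡17, 17^2≡29, 17^3≡25, 17^4≡9, 17^5≡49, 17^6≡1. First k with 17^k≡1 is k=6. Yes, ord_52(17) = 6.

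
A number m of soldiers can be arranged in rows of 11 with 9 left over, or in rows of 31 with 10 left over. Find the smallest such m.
M = 11 × 31 = 341. M₁ = 31, y₁ ≡ 5 mod 11. M₂ = 11, y₂ ≡ 17 mod 31. m = 9×31×5 + 10×11×17 ≡ 196 mod 341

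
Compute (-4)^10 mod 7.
Using Fermat: (-4)^{6} ≡ 1 mod 7. 10 ≡ 4 mod 6. So (-4)^{10} ≡ (-4)^{4} ≡ 4 mod 7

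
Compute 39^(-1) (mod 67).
Since 67 is prime, by Fermat 39^(-1) ≡ 39^{65} ≡ 55 (mod 67). Verify: 39 × 55 = 2145 ≡ 1 (mod 67)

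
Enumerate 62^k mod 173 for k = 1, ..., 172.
62^1, 62^2, ..., 62^{172} mod 173: [62, 38, 107, 60, 87, 31, 19, 140, 30, 130, 102, 96, 70, 15, 65, 51, 48, 35, 94, 119, 112, 24, 104, 47, 146, 56, 12, 52, 110, 73, 28, 6, 26, 55, 123, 14, 3, 13, 114, 148, 7, 88, 93, 57, 74, 90, 44, 133, 115, 37, 45, 22, 153, 144, 105, 109, 11, 163, 72, 139, 141, 92, 168, 36, 156, 157, 46, 84, 18, 78, 165, 23, 42, 9, 39, 169, 98, 21, 91, 106, 171, 49, 97, 132, 53, 172, 111, 135, 66, 113, 86, 142, 154, 33, 143, 43, 71, 77, 103, 158, 108, 122, 125, 138, 79, 54, 61, 149, 69, 126, 27, 117, 161, 121, 63, 100, 145, 167, 147, 118, 50, 159, 170, 160, 59, 25, 166, 85, 80, 116, 99, 83, 129, 40, 58, 136, 128, 151, 20, 29, 68, 64, 162, 10, 101, 34, 32, 81, 5, 137, 17, 16, 127, 89, 155, 95, 8, 150, 131, 164, 134, 4, 75, 152, 82, 67, 2, 124, 76, 41, 120, 1]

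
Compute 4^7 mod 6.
By repeated squaring (mod 6): 4^{1}≡4, 4^{2}≡4, 4^{4}≡4. Then 4^{7} = 4^{4+2+1} ≡ 4 × 4 × 4 ≡ 4 (mod 6)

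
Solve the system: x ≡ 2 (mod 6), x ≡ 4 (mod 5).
M = 6 × 5 = 30. M₁ = 5, y₁ ≡ 5 (mod 6). M₂ = 6, y₂ ≡ 1 (mod 5). x = 2×5×5 + 4×6×1 ≡ 14 (mod 30)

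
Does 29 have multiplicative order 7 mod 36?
Powers of 29 mod 36: 29^1≡29, 29^2≡13, 29^3≡17, 29^4≡25, 29^5≡5, 29^6≡1. Already 29^6≡1, so the order is 6 < 7. No, the actual order is 6.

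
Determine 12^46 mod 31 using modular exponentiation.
Using Fermat: 12^{30} ≡ 1 mod 31. 46 ≡ 16 mod 30. So 12^{46} ≡ 12^{16} ≡ 19 mod 31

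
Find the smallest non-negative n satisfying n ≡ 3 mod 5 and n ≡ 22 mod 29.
M = 5 × 29 = 145. M₁ = 29, y₁ ≡ 4 mod 5. M₂ = 5, y₂ ≡ 6 mod 29. n = 3×29×4 + 22×5×6 ≡ 138 mod 145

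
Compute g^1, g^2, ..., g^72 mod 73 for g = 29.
29^1, 29^2, ..., 29^{72} mod 73: [29, 38, 7, 57, 47, 49, 34, 37, 51, 19, 40, 65, 60, 61, 17, 55, 62, 46, 20, 69, 30, 67, 45, 64, 31, 23, 10, 71, 15, 70, 59, 32, 52, 48, 5, 72, 44, 35, 66, 16, 26, 24, 39, 36, 22, 54, 33, 8, 13, 12, 56, 18, 11, 27, 53, 4, 43, 6, 28, 9, 42, 50, 63, 2, 58, 3, 14, 41, 21, 25, 68, 1]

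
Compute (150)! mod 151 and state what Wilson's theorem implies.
(150)! mod 151 = 150. Since this equals -1 mod 151, Wilson confirms 151 is prime.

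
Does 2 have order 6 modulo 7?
2^{3} ≡ 1 (mod 7) and 3 < 6, so ord_7(2) = 3 ≠ 6 and 2 is not a primitive root.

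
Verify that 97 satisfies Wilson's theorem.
(96)! mod 97 = 96. Since this equals -1 mod 97, Wilson confirms 97 is prime.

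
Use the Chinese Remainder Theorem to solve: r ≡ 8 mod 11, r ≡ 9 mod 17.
M = 11 × 17 = 187. M₁ = 17, y₁ ≡ 2 mod 11. M₂ = 11, y₂ ≡ 14 mod 17. r = 8×17×2 + 9×11×14 ≡ 162 mod 187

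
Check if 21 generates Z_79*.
21^{13} ≡ 1 (mod 79) and 13 < 78, so ord_79(21) = 13 ≠ 78 and 21 is not a primitive root.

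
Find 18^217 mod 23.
Using Fermat: 18^{22} ≡ 1 mod 23. 217 ≡ 19 mod 22. So 18^{217} ≡ 18^{19} ≡ 16 mod 23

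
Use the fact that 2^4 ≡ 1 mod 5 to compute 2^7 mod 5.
By Fermat: 2^{4} ≡ 1 mod 5. So 2^{7} = 2^{4} · 2^{3} ≡ 2^{3} ≡ 3 mod 5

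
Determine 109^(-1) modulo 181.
Since 181 is prime, by Fermat 109^(-1) ≡ 109^{179} ≡ 93 mod 181. Verify: 109 × 93 = 10137 ≡ 1 mod 181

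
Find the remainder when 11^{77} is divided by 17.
By Fermat: 11^{16} ≡ 1 (mod 17). 77 = 4×16 + 13. So 11^{77} ≡ 11^{13} ≡ 7 (mod 17)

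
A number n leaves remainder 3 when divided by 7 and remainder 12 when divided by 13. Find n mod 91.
M = 7 × 13 = 91. M₁ = 13, y₁ ≡ 6 mod 7. M₂ = 7, y₂ ≡ 2 mod 13. n = 3×13×6 + 12×7×2 ≡ 38 mod 91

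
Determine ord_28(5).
Powers of 5 mod 28: 5^1≡5, 5^2≡25, 5^3≡13, 5^4≡9, 5^5≡17, 5^6≡1. ord_28(5) = 6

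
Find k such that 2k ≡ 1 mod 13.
Since 13 is prime, by Fermat 2^(-1) ≡ 2^{11} ≡ 7 mod 13. Verify: 2 × 7 = 14 ≡ 1 mod 13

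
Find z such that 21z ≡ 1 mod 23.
Since 23 is prime, by Fermat 21^(-1) ≡ 21^{21} ≡ 11 mod 23. Verify: 21 × 11 = 231 ≡ 1 mod 23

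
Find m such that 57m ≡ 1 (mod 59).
Since 59 is prime, by Fermat 57^(-1) ≡ 57^{57} ≡ 29 (mod 59). Verify: 57 × 29 = 1653 ≡ 1 (mod 59)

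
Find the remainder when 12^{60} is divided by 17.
By Fermat: 12^{16} ≡ 1 (mod 17). 60 = 3×16 + 12. So 12^{60} ≡ 12^{12} ≡ 4 (mod 17)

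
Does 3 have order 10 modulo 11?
3^{5} ≡ 1 mod 11 and 5 < 10, so ord_11(3) = 5 ≠ 10 and 3 is not a primitive root.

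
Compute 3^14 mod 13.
Using Fermat: 3^{12} ≡ 1 (mod 13). 14 ≡ 2 (mod 12). So 3^{14} ≡ 3^{2} ≡ 9 (mod 13)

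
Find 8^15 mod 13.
Using Fermat: 8^{12} ≡ 1 mod 13. 15 ≡ 3 mod 12. So 8^{15} ≡ 8^{3} ≡ 5 mod 13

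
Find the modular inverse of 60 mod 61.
Since 61 is prime, by Fermat 60^(-1) ≡ 60^{59} ≡ 60 mod 61. Verify: 60 × 60 = 3600 ≡ 1 mod 61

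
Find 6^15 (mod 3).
By repeated squaring (mod 3): 6^{1}≡0, 6^{2}≡0, 6^{4}≡0, 6^{8}≡0. Then 6^{15} = 6^{8+4+2+1} ≡ 0 × 0 × 0 × 0 ≡ 0 (mod 3)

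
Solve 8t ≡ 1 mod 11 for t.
Since 11 is prime, by Fermat 8^(-1) ≡ 8^{9} ≡ 7 mod 11. Verify: 8 × 7 = 56 ≡ 1 mod 11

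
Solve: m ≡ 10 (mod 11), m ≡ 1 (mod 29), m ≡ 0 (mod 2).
M = 11 × 29 × 2 = 638. M₁ = 58, y₁ ≡ 4 (mod 11). M₂ = 22, y₂ ≡ 4 (mod 29). M₃ = 319, y₃ ≡ 1 (mod 2). m = 10×58×4 + 1×22×4 + 0×319×1 ≡ 494 (mod 638)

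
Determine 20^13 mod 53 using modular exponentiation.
By repeated squaring mod 53: 20^{1}≡20, 20^{2}≡29, 20^{4}≡46, 20^{8}≡49. Then 20^{13} = 20^{8+4+1} ≡ 49 × 46 × 20 ≡ 30 mod 53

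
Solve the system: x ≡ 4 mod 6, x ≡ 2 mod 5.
M = 6 × 5 = 30. M₁ = 5, y₁ ≡ 5 mod 6. M₂ = 6, y₂ ≡ 1 mod 5. x = 4×5×5 + 2×6×1 ≡ 22 mod 30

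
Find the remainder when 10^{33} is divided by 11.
By Fermat: 10^{10} ≡ 1 (mod 11). 33 = 3×10 + 3. So 10^{33} ≡ 10^{3} ≡ 10 (mod 11)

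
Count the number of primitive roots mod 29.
A prime p has φ(p-1) primitive roots; here φ(28) = 12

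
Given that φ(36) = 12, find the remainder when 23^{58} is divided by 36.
By Euler: 23^{12} ≡ 1 mod 36 since gcd(23, 36) = 1. 58 = 4×12 + 10. So 23^{58} ≡ 23^{10} ≡ 13 mod 36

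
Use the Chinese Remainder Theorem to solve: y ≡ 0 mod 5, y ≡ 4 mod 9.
M = 5 × 9 = 45. M₁ = 9, y₁ ≡ 4 mod 5. M₂ = 5, y₂ ≡ 2 mod 9. y = 0×9×4 + 4×5×2 ≡ 40 mod 45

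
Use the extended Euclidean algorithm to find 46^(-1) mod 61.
Extended GCD: 46(4) + 61(-3) = 1. So 46^(-1) ≡ 4 mod 61. Verify: 46 × 4 = 184 ≡ 1 mod 61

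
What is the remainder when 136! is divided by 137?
By Wilson's theorem, (136)! ≡ -1 ≡ 136 (mod 137)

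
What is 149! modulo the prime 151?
(150)! = (149)! × (150) ≡ -1 (mod 151). So (149)! ≡ -1 × (150)^(-1) ≡ (-1)×(-1) = 1 (mod 151)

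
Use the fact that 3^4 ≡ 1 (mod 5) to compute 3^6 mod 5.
By Fermat: 3^{4} ≡ 1 (mod 5). So 3^{6} = 3^{4} · 3^{2} ≡ 3^{2} ≡ 4 (mod 5)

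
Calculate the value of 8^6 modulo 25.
By repeated squaring (mod 25): 8^{1}≡8, 8^{2}≡14, 8^{4}≡21. Then 8^{6} = 8^{4+2} ≡ 21 × 14 ≡ 19 (mod 25)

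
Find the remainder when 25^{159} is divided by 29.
By Fermat: 25^{28} ≡ 1 mod 29. 159 = 5×28 + 19. So 25^{159} ≡ 25^{19} ≡ 20 mod 29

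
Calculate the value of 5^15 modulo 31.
By repeated squaring mod 31: 5^{1}≡5, 5^{2}≡25, 5^{4}≡5, 5^{8}≡25. Then 5^{15} = 5^{8+4+2+1} ≡ 25 × 5 × 25 × 5 ≡ 1 mod 31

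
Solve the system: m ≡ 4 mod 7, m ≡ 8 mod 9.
M = 7 × 9 = 63. M₁ = 9, y₁ ≡ 4 mod 7. M₂ = 7, y₂ ≡ 4 mod 9. m = 4×9×4 + 8×7×4 ≡ 53 mod 63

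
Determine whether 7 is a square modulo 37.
By Euler's criterion: 7^{18} ≡ 1 mod 37. Since this equals 1, 7 is a QR.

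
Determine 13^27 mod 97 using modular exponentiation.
By repeated squaring (mod 97): 13^{1}≡13, 13^{2}≡72, 13^{4}≡43, 13^{8}≡6, 13^{16}≡36. Then 13^{27} = 13^{16+8+2+1} ≡ 36 × 6 × 72 × 13 ≡ 28 (mod 97)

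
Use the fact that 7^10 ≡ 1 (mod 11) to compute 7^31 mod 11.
By Fermat: 7^{10} ≡ 1 (mod 11). 31 = 3×10 + 1. So 7^{31} ≡ 7^{1} ≡ 7 (mod 11)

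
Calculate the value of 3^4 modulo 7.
3^{4} = 81 ≡ 4 mod 7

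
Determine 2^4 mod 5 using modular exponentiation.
2^{4} = 16 ≡ 1 (mod 5)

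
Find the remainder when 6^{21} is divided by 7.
By Fermat: 6^{6} ≡ 1 (mod 7). 21 = 3×6 + 3. So 6^{21} ≡ 6^{3} ≡ 6 (mod 7)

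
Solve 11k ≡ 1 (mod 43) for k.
Since 43 is prime, by Fermat 11^(-1) ≡ 11^{41} ≡ 4 (mod 43). Verify: 11 × 4 = 44 ≡ 1 (mod 43)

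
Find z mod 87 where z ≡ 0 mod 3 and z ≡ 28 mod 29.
M = 3 × 29 = 87. M₁ = 29, y₁ ≡ 2 mod 3. M₂ = 3, y₂ ≡ 10 mod 29. z = 0×29×2 + 28×3×10 ≡ 57 mod 87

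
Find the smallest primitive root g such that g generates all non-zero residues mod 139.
g = 2. For each prime q|138: 2^{69}≡138, 2^{46}≡96, 2^{6}≡64, none ≡ 1, so ord_139(2) = 138 and 2 is a primitive root.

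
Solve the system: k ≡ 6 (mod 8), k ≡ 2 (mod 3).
M = 8 × 3 = 24. M₁ = 3, y₁ ≡ 3 (mod 8). M₂ = 8, y₂ ≡ 2 (mod 3). k = 6×3×3 + 2×8×2 ≡ 14 (mod 24)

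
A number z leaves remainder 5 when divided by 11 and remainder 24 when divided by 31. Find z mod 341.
M = 11 × 31 = 341. M₁ = 31, y₁ ≡ 5 mod 11. M₂ = 11, y₂ ≡ 17 mod 31. z = 5×31×5 + 24×11×17 ≡ 148 mod 341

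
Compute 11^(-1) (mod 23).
Since 23 is prime, by Fermat 11^(-1) ≡ 11^{21} ≡ 21 (mod 23). Verify: 11 × 21 = 231 ≡ 1 (mod 23)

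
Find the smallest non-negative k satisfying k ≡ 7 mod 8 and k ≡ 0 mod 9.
M = 8 × 9 = 72. M₁ = 9, y₁ ≡ 1 mod 8. M₂ = 8, y₂ ≡ 8 mod 9. k = 7×9×1 + 0×8×8 ≡ 63 mod 72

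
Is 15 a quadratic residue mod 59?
By Euler's criterion: 15^{29} ≡ 1 (mod 59). Since this equals 1, 15 is a QR.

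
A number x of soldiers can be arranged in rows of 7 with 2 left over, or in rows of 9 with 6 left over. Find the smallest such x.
M = 7 × 9 = 63. M₁ = 9, y₁ ≡ 4 (mod 7). M₂ = 7, y₂ ≡ 4 (mod 9). x = 2×9×4 + 6×7×4 ≡ 51 (mod 63)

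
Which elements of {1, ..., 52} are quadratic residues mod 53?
Quadratic residues modulo 53: {1, 4, 6, 7, 9, 10, 11, 13, 15, 16, 17, 24, 25, 28, 29, 36, 37, 38, 40, 42, 43, 44, 46, 47, 49, 52}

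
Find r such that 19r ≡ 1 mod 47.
Since 47 is prime, by Fermat 19^(-1) ≡ 19^{45} ≡ 5 mod 47. Verify: 19 × 5 = 95 ≡ 1 mod 47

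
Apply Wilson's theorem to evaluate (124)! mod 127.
(126)! = (124)! × (125) × (126) ≡ -1 (mod 127). So (124)! ≡ -1 × [(126)(125)]^(-1) ≡ 63 (mod 127)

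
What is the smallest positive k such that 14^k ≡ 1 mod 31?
Powers of 14 mod 31: 14^1≡14, 14^2≡10, 14^3≡16, 14^4≡7, 14^5≡5, 14^6≡8, 14^7≡19, 14^8≡18, 14^9≡4, 14^10≡25, 14^11≡9, 14^12≡2, 14^13≡28, 14^14≡20, 14^15≡1. Order = 15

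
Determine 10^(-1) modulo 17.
Since 17 is prime, by Fermat 10^(-1) ≡ 10^{15} ≡ 12 (mod 17). Verify: 10 × 12 = 120 ≡ 1 (mod 17)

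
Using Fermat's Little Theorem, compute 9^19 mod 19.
By Fermat: 9^{18} ≡ 1 mod 19. So 9^{19} = 9^{18} · 9^{1} ≡ 9^{1} ≡ 9 mod 19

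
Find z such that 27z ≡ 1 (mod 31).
Since 31 is prime, by Fermat 27^(-1) ≡ 27^{29} ≡ 23 (mod 31). Verify: 27 × 23 = 621 ≡ 1 (mod 31)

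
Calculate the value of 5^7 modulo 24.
By repeated squaring mod 24: 5^{1}≡5, 5^{2}≡1, 5^{4}≡1. Then 5^{7} = 5^{4+2+1} ≡ 1 × 1 × 5 ≡ 5 mod 24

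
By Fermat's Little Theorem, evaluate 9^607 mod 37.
By Fermat: 9^{36} ≡ 1 mod 37. 607 ≡ 31 mod 36. So 9^{607} ≡ 9^{31} ≡ 12 mod 37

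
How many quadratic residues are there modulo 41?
For prime 41, there are (p-1)/2 = (41-1)/2 = 20 quadratic residues (excluding 0).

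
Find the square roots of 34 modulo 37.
The square roots of 34 mod 37 are 16 and 21. Verify: 16² = 256 ≡ 34 mod 37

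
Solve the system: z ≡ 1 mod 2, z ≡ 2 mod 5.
M = 2 × 5 = 10. M₁ = 5, y₁ ≡ 1 mod 2. M₂ = 2, y₂ ≡ 3 mod 5. z = 1×5×1 + 2×2×3 ≡ 7 mod 10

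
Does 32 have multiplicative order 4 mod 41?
Powers of 32 mod 41: 32^1≡32, 32^2≡40, 32^3≡9, 32^4≡1. First k with 32^k≡1 is k=4. Yes, ord_41(32) = 4.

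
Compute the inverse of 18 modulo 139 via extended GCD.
Extended GCD: 18(-54) + 139(7) = 1. So 18^(-1) ≡ -54 ≡ 85 mod 139. Verify: 18 × 85 = 1530 ≡ 1 mod 139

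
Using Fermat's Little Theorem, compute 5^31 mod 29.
By Fermat: 5^{28} ≡ 1 mod 29. So 5^{31} = 5^{28} · 5^{3} ≡ 5^{3} ≡ 9 mod 29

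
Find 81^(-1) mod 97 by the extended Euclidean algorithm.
Extended GCD: 81(6) + 97(-5) = 1. So 81^(-1) ≡ 6 mod 97. Verify: 81 × 6 = 486 ≡ 1 mod 97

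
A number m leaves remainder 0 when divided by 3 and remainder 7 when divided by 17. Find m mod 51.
M = 3 × 17 = 51. M₁ = 17, y₁ ≡ 2 mod 3. M₂ = 3, y₂ ≡ 6 mod 17. m = 0×17×2 + 7×3×6 ≡ 24 mod 51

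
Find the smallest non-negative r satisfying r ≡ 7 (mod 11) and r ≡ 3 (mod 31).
M = 11 × 31 = 341. M₁ = 31, y₁ ≡ 5 (mod 11). M₂ = 11, y₂ ≡ 17 (mod 31). r = 7×31×5 + 3×11×17 ≡ 282 (mod 341)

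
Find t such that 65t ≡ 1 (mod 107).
Since 107 is prime, by Fermat 65^(-1) ≡ 65^{105} ≡ 28 (mod 107). Verify: 65 × 28 = 1820 ≡ 1 (mod 107)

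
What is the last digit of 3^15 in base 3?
By repeated squaring mod 3: 3^{1}≡0, 3^{2}≡0, 3^{4}≡0, 3^{8}≡0. Then 3^{15} = 3^{8+4+2+1} ≡ 0 × 0 × 0 × 0 ≡ 0 mod 3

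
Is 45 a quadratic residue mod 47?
By Euler's criterion: 45^{23} ≡ 46 (mod 47). Since this equals -1 (≡ 46), 45 is not a QR.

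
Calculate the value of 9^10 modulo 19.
By repeated squaring (mod 19): 9^{1}≡9, 9^{2}≡5, 9^{4}≡6, 9^{8}≡17. Then 9^{10} = 9^{8+2} ≡ 17 × 5 ≡ 9 (mod 19)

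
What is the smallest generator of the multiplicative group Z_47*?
g = 5. For each prime q|46: 5^{23}≡46, 5^{2}≡25, none ≡ 1, so ord_47(5) = 46 and 5 is a primitive root.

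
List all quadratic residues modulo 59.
Squares in Z_59*: {1, 3, 4, 5, 7, 9, 12, 15, 16, 17, 19, 20, 21, 22, 25, 26, 27, 28, 29, 35, 36, 41, 45, 46, 48, 49, 51, 53, 57}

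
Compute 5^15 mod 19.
By repeated squaring (mod 19): 5^{1}≡5, 5^{2}≡6, 5^{4}≡17, 5^{8}≡4. Then 5^{15} = 5^{8+4+2+1} ≡ 4 × 17 × 6 × 5 ≡ 7 (mod 19)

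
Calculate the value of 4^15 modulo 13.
Using Fermat: 4^{12} ≡ 1 (mod 13). 15 ≡ 3 (mod 12). So 4^{15} ≡ 4^{3} ≡ 12 (mod 13)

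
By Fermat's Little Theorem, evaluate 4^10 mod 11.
By Fermat's Little Theorem, 4^{10} ≡ 1 (mod 11) since 11 is prime and gcd(4, 11) = 1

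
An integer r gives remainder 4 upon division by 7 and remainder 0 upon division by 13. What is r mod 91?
M = 7 × 13 = 91. M₁ = 13, y₁ ≡ 6 mod 7. M₂ = 7, y₂ ≡ 2 mod 13. r = 4×13×6 + 0×7×2 ≡ 39 mod 91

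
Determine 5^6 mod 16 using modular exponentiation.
By repeated squaring (mod 16): 5^{1}≡5, 5^{2}≡9, 5^{4}≡1. Then 5^{6} = 5^{4+2} ≡ 1 × 9 ≡ 9 (mod 16)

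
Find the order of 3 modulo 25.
Powers of 3 mod 25: 3^1≡3, 3^2≡9, 3^3≡2, 3^4≡6, 3^5≡18, 3^6≡4, 3^7≡12, 3^8≡11, 3^9≡8, 3^10≡24, 3^11≡22, 3^12≡16, 3^13≡23, 3^14≡19, 3^15≡7, 3^16≡21, 3^17≡13, 3^18≡14, 3^19≡17, 3^20≡1. So the order of 3 is 20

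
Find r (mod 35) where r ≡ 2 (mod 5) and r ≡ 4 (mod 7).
M = 5 × 7 = 35. M₁ = 7, y₁ ≡ 3 (mod 5). M₂ = 5, y₂ ≡ 3 (mod 7). r = 2×7×3 + 4×5×3 ≡ 32 (mod 35)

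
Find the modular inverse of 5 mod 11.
Since 11 is prime, by Fermat 5^(-1) ≡ 5^{9} ≡ 9 (mod 11). Verify: 5 × 9 = 45 ≡ 1 (mod 11)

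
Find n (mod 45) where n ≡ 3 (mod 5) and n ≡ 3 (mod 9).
M = 5 × 9 = 45. M₁ = 9, y₁ ≡ 4 (mod 5). M₂ = 5, y₂ ≡ 2 (mod 9). n = 3×9×4 + 3×5×2 ≡ 3 (mod 45)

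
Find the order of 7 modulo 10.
Powers of 7 mod 10: 7^1≡7, 7^2≡9, 7^3≡3, 7^4≡1. So the order of 7 is 4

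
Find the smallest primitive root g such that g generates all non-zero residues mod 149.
g = 2. Powers: [2, 4, 8, 16, 32, 64, 128, 107, 65, ...] generates all 148 non-zero residues.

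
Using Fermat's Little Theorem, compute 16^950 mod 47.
By Fermat: 16^{46} ≡ 1 (mod 47). 950 ≡ 30 (mod 46). So 16^{950} ≡ 16^{30} ≡ 32 (mod 47)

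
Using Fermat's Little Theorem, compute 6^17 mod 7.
By Fermat: 6^{6} ≡ 1 (mod 7). 17 = 2×6 + 5. So 6^{17} ≡ 6^{5} ≡ 6 (mod 7)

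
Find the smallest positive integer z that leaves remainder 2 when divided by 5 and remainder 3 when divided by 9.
M = 5 × 9 = 45. M₁ = 9, y₁ ≡ 4 mod 5. M₂ = 5, y₂ ≡ 2 mod 9. z = 2×9×4 + 3×5×2 ≡ 12 mod 45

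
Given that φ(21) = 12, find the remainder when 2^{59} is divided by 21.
By Euler: 2^{12} ≡ 1 (mod 21) since gcd(2, 21) = 1. 59 = 4×12 + 11. So 2^{59} ≡ 2^{11} ≡ 11 (mod 21)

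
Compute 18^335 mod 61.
Using Fermat: 18^{60} ≡ 1 mod 61. 335 ≡ 35 mod 60. So 18^{335} ≡ 18^{35} ≡ 29 mod 61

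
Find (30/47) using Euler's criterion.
(30/47) = 30^{23} mod 47 = -1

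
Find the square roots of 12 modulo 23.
The square roots of 12 mod 23 are 9 and 14. Verify: 9² = 81 ≡ 12 mod 23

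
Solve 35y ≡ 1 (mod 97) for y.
Since 97 is prime, by Fermat 35^(-1) ≡ 35^{95} ≡ 61 (mod 97). Verify: 35 × 61 = 2135 ≡ 1 (mod 97)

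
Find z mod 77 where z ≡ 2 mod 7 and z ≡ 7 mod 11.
M = 7 × 11 = 77. M₁ = 11, y₁ ≡ 2 mod 7. M₂ = 7, y₂ ≡ 8 mod 11. z = 2×11×2 + 7×7×8 ≡ 51 mod 77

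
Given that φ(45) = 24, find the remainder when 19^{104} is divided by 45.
By Euler: 19^{24} ≡ 1 mod 45 since gcd(19, 45) = 1. 104 = 4×24 + 8. So 19^{104} ≡ 19^{8} ≡ 1 mod 45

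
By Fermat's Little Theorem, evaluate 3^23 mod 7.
By Fermat: 3^{6} ≡ 1 (mod 7). 23 = 3×6 + 5. So 3^{23} ≡ 3^{5} ≡ 5 (mod 7)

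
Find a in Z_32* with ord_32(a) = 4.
7 has order 4 mod 32 since 7^{4} ≡ 1 mod 32 and no smaller power works.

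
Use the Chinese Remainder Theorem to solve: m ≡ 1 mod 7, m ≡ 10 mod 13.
M = 7 × 13 = 91. M₁ = 13, y₁ ≡ 6 mod 7. M₂ = 7, y₂ ≡ 2 mod 13. m = 1×13×6 + 10×7×2 ≡ 36 mod 91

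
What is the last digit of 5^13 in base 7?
Using Fermat: 5^{6} ≡ 1 mod 7. 13 ≡ 1 mod 6. So 5^{13} ≡ 5^{1} ≡ 5 mod 7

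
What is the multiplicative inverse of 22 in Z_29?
Since 29 is prime, by Fermat 22^(-1) ≡ 22^{27} ≡ 4 (mod 29). Verify: 22 × 4 = 88 ≡ 1 (mod 29)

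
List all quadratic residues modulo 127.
Squares in Z_127*: {1, 2, 4, 8, 9, 11, 13, 15, 16, 17, 18, 19, 21, 22, 25, 26, 30, 31, 32, 34, 35, 36, 37, 38, 41, 42, 44, 47, 49, 50, 52, 60, 61, 62, 64, 68, 69, 70, 71, 72, 73, 74, 76, 79, 81, 82, 84, 87, 88, 94, 98, 99, 100, 103, 104, 107, 113, 115, 117, 120, 121, 122, 124}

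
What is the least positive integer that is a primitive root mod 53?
g = 2. Powers: [2, 4, 8, 16, 32, 11, 22, 44, 35, 17, ...] generates all 52 non-zero residues.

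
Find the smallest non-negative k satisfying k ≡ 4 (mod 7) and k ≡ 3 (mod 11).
M = 7 × 11 = 77. M₁ = 11, y₁ ≡ 2 (mod 7). M₂ = 7, y₂ ≡ 8 (mod 11). k = 4×11×2 + 3×7×8 ≡ 25 (mod 77)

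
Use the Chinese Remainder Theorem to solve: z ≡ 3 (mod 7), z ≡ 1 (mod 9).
M = 7 × 9 = 63. M₁ = 9, y₁ ≡ 4 (mod 7). M₂ = 7, y₂ ≡ 4 (mod 9). z = 3×9×4 + 1×7×4 ≡ 10 (mod 63)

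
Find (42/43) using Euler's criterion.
(42/43) = 42^{21} mod 43 = -1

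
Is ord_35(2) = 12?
Powers of 2 mod 35: 2^1≡2, 2^2≡4, 2^3≡8, 2^4≡16, 2^5≡32, 2^6≡29, 2^7≡23, 2^8≡11, 2^9≡22, 2^10≡9, 2^11≡18, 2^12≡1. First k with 2^k≡1 is k=12. Yes, ord_35(2) = 12.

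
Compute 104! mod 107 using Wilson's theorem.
(106)! = (104)! × (105) × (106) ≡ -1 mod 107. So (104)! ≡ -1 × [(106)(105)]^(-1) ≡ 53 mod 107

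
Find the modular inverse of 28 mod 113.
Since 113 is prime, by Fermat 28^(-1) ≡ 28^{111} ≡ 109 (mod 113). Verify: 28 × 109 = 3052 ≡ 1 (mod 113)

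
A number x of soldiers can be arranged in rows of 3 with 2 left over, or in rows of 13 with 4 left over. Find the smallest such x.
M = 3 × 13 = 39. M₁ = 13, y₁ ≡ 1 (mod 3). M₂ = 3, y₂ ≡ 9 (mod 13). x = 2×13×1 + 4×3×9 ≡ 17 (mod 39)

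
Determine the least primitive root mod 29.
g = 2. For each prime q|28: 2^{14}≡28, 2^{4}≡16, none ≡ 1, so ord_29(2) = 28 and 2 is a primitive root.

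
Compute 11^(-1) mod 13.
Since 13 is prime, by Fermat 11^(-1) ≡ 11^{11} ≡ 6 mod 13. Verify: 11 × 6 = 66 ≡ 1 mod 13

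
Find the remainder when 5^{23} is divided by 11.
By Fermat: 5^{10} ≡ 1 mod 11. 23 = 2×10 + 3. So 5^{23} ≡ 5^{3} ≡ 4 mod 11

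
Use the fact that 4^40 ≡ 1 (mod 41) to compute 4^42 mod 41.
By Fermat: 4^{40} ≡ 1 (mod 41). So 4^{42} = 4^{40} · 4^{2} ≡ 4^{2} ≡ 16 (mod 41)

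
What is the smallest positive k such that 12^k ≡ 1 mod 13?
Powers of 12 mod 13: 12^1≡12, 12^2≡1. Order = 2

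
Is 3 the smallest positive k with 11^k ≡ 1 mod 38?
Powers of 11 mod 38: 11^1≡11, 11^2≡7, 11^3≡1. First k with 11^k≡1 is k=3. Yes, ord_38(11) = 3.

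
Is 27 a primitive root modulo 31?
27^{10} ≡ 1 (mod 31) and 10 < 30, so ord_31(27) = 10 ≠ 30 and 27 is not a primitive root.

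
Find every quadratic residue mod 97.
Quadratic residues modulo 97: {1, 2, 3, 4, 6, 8, 9, 11, 12, 16, 18, 22, 24, 25, 27, 31, 32, 33, 35, 36, 43, 44, 47, 48, 49, 50, 53, 54, 61, 62, 64, 65, 66, 70, 72, 73, 75, 79, 81, 85, 86, 88, 89, 91, 93, 94, 95, 96}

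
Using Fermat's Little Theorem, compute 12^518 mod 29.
By Fermat: 12^{28} ≡ 1 mod 29. 518 ≡ 14 mod 28. So 12^{518} ≡ 12^{14} ≡ 28 mod 29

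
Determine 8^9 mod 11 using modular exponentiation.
By repeated squaring (mod 11): 8^{1}≡8, 8^{2}≡9, 8^{4}≡4, 8^{8}≡5. Then 8^{9} = 8^{8+1} ≡ 5 × 8 ≡ 7 (mod 11)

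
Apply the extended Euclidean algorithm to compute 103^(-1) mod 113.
Extended GCD: 103(-34) + 113(31) = 1. So 103^(-1) ≡ -34 ≡ 79 (mod 113). Verify: 103 × 79 = 8137 ≡ 1 (mod 113)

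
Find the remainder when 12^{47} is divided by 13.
By Fermat: 12^{12} ≡ 1 mod 13. 47 = 3×12 + 11. So 12^{47} ≡ 12^{11} ≡ 12 mod 13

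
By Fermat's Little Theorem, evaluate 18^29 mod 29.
By Fermat: 18^{28} ≡ 1 (mod 29). So 18^{29} = 18^{28} · 18^{1} ≡ 18^{1} ≡ 18 (mod 29)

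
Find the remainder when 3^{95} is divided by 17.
By Fermat: 3^{16} ≡ 1 mod 17. 95 = 5×16 + 15. So 3^{95} ≡ 3^{15} ≡ 6 mod 17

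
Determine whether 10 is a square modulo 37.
By Euler's criterion: 10^{18} ≡ 1 mod 37. Since this equals 1, 10 is a QR.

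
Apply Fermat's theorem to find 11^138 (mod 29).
By Fermat: 11^{28} ≡ 1 (mod 29). 138 = 4×28 + 26. So 11^{138} ≡ 11^{26} ≡ 6 (mod 29)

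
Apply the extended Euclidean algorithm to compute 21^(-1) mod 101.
Extended GCD: 21(-24) + 101(5) = 1. So 21^(-1) ≡ -24 ≡ 77 (mod 101). Verify: 21 × 77 = 1617 ≡ 1 (mod 101)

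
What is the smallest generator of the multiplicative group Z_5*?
g = 2. For each prime q|4: 2^{2}≡4, none ≡ 1, so ord_5(2) = 4 and 2 is a primitive root.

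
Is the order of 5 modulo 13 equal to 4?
Powers of 5 mod 13: 5^1≡5, 5^2≡12, 5^3≡8, 5^4≡1. First k with 5^k≡1 is k=4. Yes, ord_13(5) = 4.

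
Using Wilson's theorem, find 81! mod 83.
(82)! = (81)! × (82) ≡ -1 mod 83. So (81)! ≡ -1 × (82)^(-1) ≡ (-1)×(-1) = 1 mod 83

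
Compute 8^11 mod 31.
By repeated squaring (mod 31): 8^{1}≡8, 8^{2}≡2, 8^{4}≡4, 8^{8}≡16. Then 8^{11} = 8^{8+2+1} ≡ 16 × 2 × 8 ≡ 8 (mod 31)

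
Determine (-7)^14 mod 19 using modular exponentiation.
By repeated squaring mod 19: (-7)^{1}≡12, (-7)^{2}≡11, (-7)^{4}≡7, (-7)^{8}≡11. Then (-7)^{14} = (-7)^{8+4+2} ≡ 11 × 7 × 11 ≡ 11 mod 19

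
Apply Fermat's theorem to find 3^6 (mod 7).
By Fermat's Little Theorem, 3^{6} ≡ 1 (mod 7) since 7 is prime and gcd(3, 7) = 1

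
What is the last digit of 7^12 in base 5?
Using Fermat: 7^{4} ≡ 1 (mod 5). 12 ≡ 0 (mod 4). So 7^{12} ≡ 7^{0} ≡ 1 (mod 5)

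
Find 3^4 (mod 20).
3^{4} = 81 ≡ 1 (mod 20)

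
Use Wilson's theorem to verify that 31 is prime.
(30)! mod 31 = 30. Since this equals -1 mod 31, Wilson confirms 31 is prime.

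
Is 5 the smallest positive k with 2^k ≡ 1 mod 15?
Powers of 2 mod 15: 2^1≡2, 2^2≡4, 2^3≡8, 2^4≡1. Already 2^4≡1, so the order is 4 < 5. No, the actual order is 4.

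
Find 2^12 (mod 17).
By repeated squaring (mod 17): 2^{1}≡2, 2^{2}≡4, 2^{4}≡16, 2^{8}≡1. Then 2^{12} = 2^{8+4} ≡ 1 × 16 ≡ 16 (mod 17)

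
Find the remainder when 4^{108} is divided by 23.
By Fermat: 4^{22} ≡ 1 mod 23. 108 = 4×22 + 20. So 4^{108} ≡ 4^{20} ≡ 13 mod 23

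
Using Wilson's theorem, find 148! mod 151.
(150)! = (148)! × (149) × (150) ≡ -1 (mod 151). So (148)! ≡ -1 × [(150)(149)]^(-1) ≡ 75 (mod 151)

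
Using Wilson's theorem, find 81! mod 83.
(82)! = (81)! × (82) ≡ -1 mod 83. So (81)! ≡ -1 × (82)^(-1) ≡ (-1)×(-1) = 1 mod 83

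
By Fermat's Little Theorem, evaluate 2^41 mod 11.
By Fermat: 2^{10} ≡ 1 mod 11. 41 = 4×10 + 1. So 2^{41} ≡ 2^{1} ≡ 2 mod 11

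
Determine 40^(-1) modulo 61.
Since 61 is prime, by Fermat 40^(-1) ≡ 40^{59} ≡ 29 (mod 61). Verify: 40 × 29 = 1160 ≡ 1 (mod 61)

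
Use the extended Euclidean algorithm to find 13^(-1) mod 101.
Extended GCD: 13(-31) + 101(4) = 1. So 13^(-1) ≡ -31 ≡ 70 mod 101. Verify: 13 × 70 = 910 ≡ 1 mod 101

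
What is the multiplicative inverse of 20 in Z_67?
Since 67 is prime, by Fermat 20^(-1) ≡ 20^{65} ≡ 57 (mod 67). Verify: 20 × 57 = 1140 ≡ 1 (mod 67)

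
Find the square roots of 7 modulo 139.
The square roots of 7 mod 139 are 29 and 110. Verify: 29² = 841 ≡ 7 mod 139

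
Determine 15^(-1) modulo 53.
Since 53 is prime, by Fermat 15^(-1) ≡ 15^{51} ≡ 46 (mod 53). Verify: 15 × 46 = 690 ≡ 1 (mod 53)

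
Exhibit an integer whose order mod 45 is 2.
44 has order 2 mod 45 since 44^{2} ≡ 1 mod 45 and no smaller power works.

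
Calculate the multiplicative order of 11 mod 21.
Powers of 11 mod 21: 11^1≡11, 11^2≡16, 11^3≡8, 11^4≡4, 11^5≡2, 11^6≡1. Order = 6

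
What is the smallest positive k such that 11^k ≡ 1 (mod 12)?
Powers of 11 mod 12: 11^1≡11, 11^2≡1. Order = 2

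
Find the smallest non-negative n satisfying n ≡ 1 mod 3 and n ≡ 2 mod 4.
M = 3 × 4 = 12. M₁ = 4, y₁ ≡ 1 mod 3. M₂ = 3, y₂ ≡ 3 mod 4. n = 1×4×1 + 2×3×3 ≡ 10 mod 12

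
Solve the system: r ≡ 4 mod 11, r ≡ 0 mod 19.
M = 11 × 19 = 209. M₁ = 19, y₁ ≡ 7 mod 11. M₂ = 11, y₂ ≡ 7 mod 19. r = 4×19×7 + 0×11×7 ≡ 114 mod 209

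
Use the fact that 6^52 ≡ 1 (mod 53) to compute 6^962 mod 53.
By Fermat: 6^{52} ≡ 1 (mod 53). 962 ≡ 26 (mod 52). So 6^{962} ≡ 6^{26} ≡ 1 (mod 53)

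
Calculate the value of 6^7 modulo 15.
By repeated squaring mod 15: 6^{1}≡6, 6^{2}≡6, 6^{4}≡6. Then 6^{7} = 6^{4+2+1} ≡ 6 × 6 × 6 ≡ 6 mod 15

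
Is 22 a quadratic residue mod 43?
By Euler's criterion: 22^{21} ≡ 42 mod 43. Since this equals -1 (≡ 42), 22 is not a QR.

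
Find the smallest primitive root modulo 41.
g = 6. Powers: [6, 36, 11, 25, 27, 39, 29, 10, 19, ...] generates all 40 non-zero residues.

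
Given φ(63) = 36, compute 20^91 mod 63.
By Euler: 20^{36} ≡ 1 (mod 63) since gcd(20, 63) = 1. 91 = 2×36 + 19. So 20^{91} ≡ 20^{19} ≡ 20 (mod 63)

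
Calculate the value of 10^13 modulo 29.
By repeated squaring (mod 29): 10^{1}≡10, 10^{2}≡13, 10^{4}≡24, 10^{8}≡25. Then 10^{13} = 10^{8+4+1} ≡ 25 × 24 × 10 ≡ 26 (mod 29)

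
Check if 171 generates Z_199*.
171^{66} ≡ 1 mod 199 and 66 < 198, so ord_199(171) = 66 ≠ 198 and 171 is not a primitive root.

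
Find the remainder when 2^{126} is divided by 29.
By Fermat: 2^{28} ≡ 1 (mod 29). 126 = 4×28 + 14. So 2^{126} ≡ 2^{14} ≡ 28 (mod 29)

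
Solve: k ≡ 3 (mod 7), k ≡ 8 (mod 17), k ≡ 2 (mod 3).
M = 7 × 17 × 3 = 357. M₁ = 51, y₁ ≡ 4 (mod 7). M₂ = 21, y₂ ≡ 13 (mod 17). M₃ = 119, y₃ ≡ 2 (mod 3). k = 3×51×4 + 8×21×13 + 2×119×2 ≡ 59 (mod 357)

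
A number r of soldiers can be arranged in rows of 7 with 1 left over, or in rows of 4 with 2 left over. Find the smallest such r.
M = 7 × 4 = 28. M₁ = 4, y₁ ≡ 2 (mod 7). M₂ = 7, y₂ ≡ 3 (mod 4). r = 1×4×2 + 2×7×3 ≡ 22 (mod 28)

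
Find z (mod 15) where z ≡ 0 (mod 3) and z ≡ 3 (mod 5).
M = 3 × 5 = 15. M₁ = 5, y₁ ≡ 2 (mod 3). M₂ = 3, y₂ ≡ 2 (mod 5). z = 0×5×2 + 3×3×2 ≡ 3 (mod 15)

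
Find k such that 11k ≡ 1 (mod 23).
Since 23 is prime, by Fermat 11^(-1) ≡ 11^{21} ≡ 21 (mod 23). Verify: 11 × 21 = 231 ≡ 1 (mod 23)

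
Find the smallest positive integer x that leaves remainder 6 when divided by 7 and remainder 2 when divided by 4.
M = 7 × 4 = 28. M₁ = 4, y₁ ≡ 2 (mod 7). M₂ = 7, y₂ ≡ 3 (mod 4). x = 6×4×2 + 2×7×3 ≡ 6 (mod 28)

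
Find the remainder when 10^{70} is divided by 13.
By Fermat: 10^{12} ≡ 1 (mod 13). 70 = 5×12 + 10. So 10^{70} ≡ 10^{10} ≡ 3 (mod 13)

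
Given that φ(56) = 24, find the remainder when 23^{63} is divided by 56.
By Euler: 23^{24} ≡ 1 mod 56 since gcd(23, 56) = 1. 63 = 2×24 + 15. So 23^{63} ≡ 23^{15} ≡ 15 mod 56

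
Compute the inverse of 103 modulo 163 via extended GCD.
Extended GCD: 103(19) + 163(-12) = 1. So 103^(-1) ≡ 19 (mod 163). Verify: 103 × 19 = 1957 ≡ 1 (mod 163)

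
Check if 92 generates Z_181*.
92^{36} ≡ 1 mod 181 and 36 < 180, so ord_181(92) = 36 ≠ 180 and 92 is not a primitive root.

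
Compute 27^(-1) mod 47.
Since 47 is prime, by Fermat 27^(-1) ≡ 27^{45} ≡ 7 mod 47. Verify: 27 × 7 = 189 ≡ 1 mod 47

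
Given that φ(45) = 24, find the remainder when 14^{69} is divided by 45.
By Euler: 14^{24} ≡ 1 (mod 45) since gcd(14, 45) = 1. 69 = 2×24 + 21. So 14^{69} ≡ 14^{21} ≡ 44 (mod 45)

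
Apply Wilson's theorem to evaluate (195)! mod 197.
(196)! = (195)! × (196) ≡ -1 mod 197. So (195)! ≡ -1 × (196)^(-1) ≡ (-1)×(-1) = 1 mod 197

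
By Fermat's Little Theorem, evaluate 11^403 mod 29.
By Fermat: 11^{28} ≡ 1 mod 29. 403 ≡ 11 mod 28. So 11^{403} ≡ 11^{11} ≡ 10 mod 29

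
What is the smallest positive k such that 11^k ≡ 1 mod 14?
Powers of 11 mod 14: 11^1≡11, 11^2≡9, 11^3≡1. So the order of 11 is 3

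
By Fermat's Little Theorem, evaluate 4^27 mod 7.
By Fermat: 4^{6} ≡ 1 (mod 7). 27 = 4×6 + 3. So 4^{27} ≡ 4^{3} ≡ 1 (mod 7)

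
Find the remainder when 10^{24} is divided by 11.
By Fermat: 10^{10} ≡ 1 mod 11. 24 = 2×10 + 4. So 10^{24} ≡ 10^{4} ≡ 1 mod 11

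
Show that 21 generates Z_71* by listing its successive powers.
21^1, 21^2, ..., 21^{70} mod 71: [21, 15, 31, 12, 39, 38, 17, 2, 42, 30, 62, 24, 7, 5, 34, 4, 13, 60, 53, 48, 14, 10, 68, 8, 26, 49, 35, 25, 28, 20, 65, 16, 52, 27, 70, 50, 56, 40, 59, 32, 33, 54, 69, 29, 41, 9, 47, 64, 66, 37, 67, 58, 11, 18, 23, 57, 61, 3, 63, 45, 22, 36, 46, 43, 51, 6, 55, 19, 44, 1]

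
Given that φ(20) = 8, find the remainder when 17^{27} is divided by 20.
By Euler: 17^{8} ≡ 1 mod 20 since gcd(17, 20) = 1. 27 = 3×8 + 3. So 17^{27} ≡ 17^{3} ≡ 13 mod 20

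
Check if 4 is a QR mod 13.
By Euler's criterion: 4^{6} ≡ 1 (mod 13). Since this equals 1, 4 is a QR.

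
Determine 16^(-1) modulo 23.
Since 23 is prime, by Fermat 16^(-1) ≡ 16^{21} ≡ 13 (mod 23). Verify: 16 × 13 = 208 ≡ 1 (mod 23)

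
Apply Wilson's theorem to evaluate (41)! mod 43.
(42)! = (41)! × (42) ≡ -1 mod 43. So (41)! ≡ -1 × (42)^(-1) ≡ (-1)×(-1) = 1 mod 43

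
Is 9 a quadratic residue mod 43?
By Euler's criterion: 9^{21} ≡ 1 (mod 43). Since this equals 1, 9 is a QR.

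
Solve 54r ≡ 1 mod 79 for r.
Since 79 is prime, by Fermat 54^(-1) ≡ 54^{77} ≡ 60 mod 79. Verify: 54 × 60 = 3240 ≡ 1 mod 79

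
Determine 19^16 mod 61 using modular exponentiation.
By repeated squaring (mod 61): 19^{1}≡19, 19^{2}≡56, 19^{4}≡25, 19^{8}≡15, 19^{16}≡42. So 19^{16} ≡ 42 (mod 61)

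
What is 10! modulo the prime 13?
(12)! = (10)! × (11) × (12) ≡ -1 (mod 13). So (10)! ≡ -1 × [(12)(11)]^(-1) ≡ 6 (mod 13)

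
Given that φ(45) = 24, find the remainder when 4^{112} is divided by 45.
By Euler: 4^{24} ≡ 1 mod 45 since gcd(4, 45) = 1. 112 = 4×24 + 16. So 4^{112} ≡ 4^{16} ≡ 31 mod 45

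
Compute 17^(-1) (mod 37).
Since 37 is prime, by Fermat 17^(-1) ≡ 17^{35} ≡ 24 (mod 37). Verify: 17 × 24 = 408 ≡ 1 (mod 37)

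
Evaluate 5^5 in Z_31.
By repeated squaring (mod 31): 5^{1}≡5, 5^{2}≡25, 5^{4}≡5. Then 5^{5} = 5^{4+1} ≡ 5 × 5 ≡ 25 (mod 31)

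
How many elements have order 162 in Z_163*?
A prime p has φ(p-1) primitive roots; here φ(162) = 54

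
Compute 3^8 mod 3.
By repeated squaring mod 3: 3^{1}≡0, 3^{2}≡0, 3^{4}≡0, 3^{8}≡0. So 3^{8} ≡ 0 mod 3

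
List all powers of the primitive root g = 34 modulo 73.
34^1, 34^2, ..., 34^{72} mod 73: [34, 61, 30, 71, 5, 24, 13, 4, 63, 25, 47, 65, 20, 23, 52, 16, 33, 27, 42, 41, 7, 19, 62, 64, 59, 35, 22, 18, 28, 3, 29, 37, 17, 67, 15, 72, 39, 12, 43, 2, 68, 49, 60, 69, 10, 48, 26, 8, 53, 50, 21, 57, 40, 46, 31, 32, 66, 54, 11, 9, 14, 38, 51, 55, 45, 70, 44, 36, 56, 6, 58, 1]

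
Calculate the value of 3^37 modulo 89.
By repeated squaring (mod 89): 3^{1}≡3, 3^{2}≡9, 3^{4}≡81, 3^{8}≡64, 3^{16}≡2, 3^{32}≡4. Then 3^{37} = 3^{32+4+1} ≡ 4 × 81 × 3 ≡ 82 (mod 89)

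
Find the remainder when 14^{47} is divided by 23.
By Fermat: 14^{22} ≡ 1 mod 23. 47 = 2×22 + 3. So 14^{47} ≡ 14^{3} ≡ 7 mod 23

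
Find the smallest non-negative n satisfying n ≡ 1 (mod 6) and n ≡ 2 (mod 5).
M = 6 × 5 = 30. M₁ = 5, y₁ ≡ 5 (mod 6). M₂ = 6, y₂ ≡ 1 (mod 5). n = 1×5×5 + 2×6×1 ≡ 7 (mod 30)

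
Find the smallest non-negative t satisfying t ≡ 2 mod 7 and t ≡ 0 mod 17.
M = 7 × 17 = 119. M₁ = 17, y₁ ≡ 5 mod 7. M₂ = 7, y₂ ≡ 5 mod 17. t = 2×17×5 + 0×7×5 ≡ 51 mod 119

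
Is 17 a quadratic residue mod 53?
By Euler's criterion: 17^{26} ≡ 1 (mod 53). Since this equals 1, 17 is a QR.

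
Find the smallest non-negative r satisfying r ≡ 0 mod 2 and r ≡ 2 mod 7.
M = 2 × 7 = 14. M₁ = 7, y₁ ≡ 1 mod 2. M₂ = 2, y₂ ≡ 4 mod 7. r = 0×7×1 + 2×2×4 ≡ 2 mod 14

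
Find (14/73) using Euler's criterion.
(14/73) = 14^{36} mod 73 = -1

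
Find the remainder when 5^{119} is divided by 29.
By Fermat: 5^{28} ≡ 1 mod 29. 119 = 4×28 + 7. So 5^{119} ≡ 5^{7} ≡ 28 mod 29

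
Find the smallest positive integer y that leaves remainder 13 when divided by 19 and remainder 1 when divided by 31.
M = 19 × 31 = 589. M₁ = 31, y₁ ≡ 8 (mod 19). M₂ = 19, y₂ ≡ 18 (mod 31). y = 13×31×8 + 1×19×18 ≡ 32 (mod 589)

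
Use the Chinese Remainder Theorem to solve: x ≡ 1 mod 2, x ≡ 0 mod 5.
M = 2 × 5 = 10. M₁ = 5, y₁ ≡ 1 mod 2. M₂ = 2, y₂ ≡ 3 mod 5. x = 1×5×1 + 0×2×3 ≡ 5 mod 10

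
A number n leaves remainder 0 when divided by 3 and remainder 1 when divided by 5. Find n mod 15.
M = 3 × 5 = 15. M₁ = 5, y₁ ≡ 2 mod 3. M₂ = 3, y₂ ≡ 2 mod 5. n = 0×5×2 + 1×3×2 ≡ 6 mod 15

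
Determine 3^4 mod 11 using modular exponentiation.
3^{4} = 81 ≡ 4 mod 11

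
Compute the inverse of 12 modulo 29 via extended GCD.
Extended GCD: 12(-12) + 29(5) = 1. So 12^(-1) ≡ -12 ≡ 17 mod 29. Verify: 12 × 17 = 204 ≡ 1 mod 29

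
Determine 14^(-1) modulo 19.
Since 19 is prime, by Fermat 14^(-1) ≡ 14^{17} ≡ 15 (mod 19). Verify: 14 × 15 = 210 ≡ 1 (mod 19)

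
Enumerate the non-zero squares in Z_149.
Squares in Z_149*: {1, 4, 5, 6, 7, 9, 16, 17, 19, 20, 22, 24, 25, 26, 28, 29, 30, 31, 33, 35, 36, 37, 39, 42, 45, 46, 47, 49, 53, 54, 61, 63, 64, 67, 68, 69, 73, 76, 80, 81, 82, 85, 86, 88, 95, 96, 100, 102, 103, 104, 107, 110, 112, 113, 114, 116, 118, 119, 120, 121, 123, 124, 125, 127, 129, 130, 132, 133, 140, 142, 143, 144, 145, 148}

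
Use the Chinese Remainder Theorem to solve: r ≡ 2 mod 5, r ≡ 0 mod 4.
M = 5 × 4 = 20. M₁ = 4, y₁ ≡ 4 mod 5. M₂ = 5, y₂ ≡ 1 mod 4. r = 2×4×4 + 0×5×1 ≡ 12 mod 20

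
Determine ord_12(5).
Powers of 5 mod 12: 5^1≡5, 5^2≡1. So the order of 5 is 2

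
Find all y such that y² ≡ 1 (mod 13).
The square roots of 1 mod 13 are 1 and 12. Verify: 1² = 1 ≡ 1 (mod 13)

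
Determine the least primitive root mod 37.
g = 2. Powers: [2, 4, 8, 16, 32, 27, 17, 34, 31, ...] generates all 36 non-zero residues.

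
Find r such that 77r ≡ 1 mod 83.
Since 83 is prime, by Fermat 77^(-1) ≡ 77^{81} ≡ 69 mod 83. Verify: 77 × 69 = 5313 ≡ 1 mod 83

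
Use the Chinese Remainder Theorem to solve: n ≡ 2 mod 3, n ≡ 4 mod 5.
M = 3 × 5 = 15. M₁ = 5, y₁ ≡ 2 mod 3. M₂ = 3, y₂ ≡ 2 mod 5. n = 2×5×2 + 4×3×2 ≡ 14 mod 15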